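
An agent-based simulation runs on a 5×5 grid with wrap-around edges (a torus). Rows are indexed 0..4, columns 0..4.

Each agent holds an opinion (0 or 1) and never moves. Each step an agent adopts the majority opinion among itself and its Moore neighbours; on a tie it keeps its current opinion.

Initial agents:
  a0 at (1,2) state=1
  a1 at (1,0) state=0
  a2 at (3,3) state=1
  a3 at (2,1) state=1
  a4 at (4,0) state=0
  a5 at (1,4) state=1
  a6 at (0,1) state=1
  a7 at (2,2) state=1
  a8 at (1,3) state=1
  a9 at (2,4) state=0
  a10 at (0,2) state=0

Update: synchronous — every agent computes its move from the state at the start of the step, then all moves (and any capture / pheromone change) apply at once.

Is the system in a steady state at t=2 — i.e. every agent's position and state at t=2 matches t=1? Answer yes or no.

t=1: a0@(1,2):1 a1@(1,0):1 a2@(3,3):1 a3@(2,1):1 a4@(4,0):0 a5@(1,4):1 a6@(0,1):0 a7@(2,2):1 a8@(1,3):1 a9@(2,4):1 a10@(0,2):1
t=2: a0@(1,2):1 a1@(1,0):1 a2@(3,3):1 a3@(2,1):1 a4@(4,0):0 a5@(1,4):1 a6@(0,1):1 a7@(2,2):1 a8@(1,3):1 a9@(2,4):1 a10@(0,2):1

no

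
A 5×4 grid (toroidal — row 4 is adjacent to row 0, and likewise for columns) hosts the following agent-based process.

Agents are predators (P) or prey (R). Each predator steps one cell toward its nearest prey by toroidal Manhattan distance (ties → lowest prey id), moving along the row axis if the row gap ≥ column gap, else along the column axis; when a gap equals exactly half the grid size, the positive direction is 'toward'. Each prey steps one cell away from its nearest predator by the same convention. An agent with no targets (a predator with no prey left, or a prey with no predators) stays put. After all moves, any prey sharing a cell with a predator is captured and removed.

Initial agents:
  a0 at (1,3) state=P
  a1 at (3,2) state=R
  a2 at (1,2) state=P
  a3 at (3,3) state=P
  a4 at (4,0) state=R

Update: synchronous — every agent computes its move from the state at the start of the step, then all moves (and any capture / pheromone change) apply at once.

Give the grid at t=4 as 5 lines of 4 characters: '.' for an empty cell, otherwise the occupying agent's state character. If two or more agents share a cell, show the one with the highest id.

t=1: a0@(2,3):P a1@(3,1):R a2@(2,2):P a3@(3,2):P a4@(0,0):R
t=2: a0@(2,0):P a1@(3,0):R a2@(3,2):P a3@(3,1):P a4@(4,0):R
t=3: a0@(3,0):P a1@(4,0):R a2@(3,3):P a3@(3,0):P a4@(0,0):R
t=4: a0@(4,0):P a1@(0,0):R a2@(4,3):P a3@(4,0):P a4@(1,0):R

R...
R...
....
....
P..P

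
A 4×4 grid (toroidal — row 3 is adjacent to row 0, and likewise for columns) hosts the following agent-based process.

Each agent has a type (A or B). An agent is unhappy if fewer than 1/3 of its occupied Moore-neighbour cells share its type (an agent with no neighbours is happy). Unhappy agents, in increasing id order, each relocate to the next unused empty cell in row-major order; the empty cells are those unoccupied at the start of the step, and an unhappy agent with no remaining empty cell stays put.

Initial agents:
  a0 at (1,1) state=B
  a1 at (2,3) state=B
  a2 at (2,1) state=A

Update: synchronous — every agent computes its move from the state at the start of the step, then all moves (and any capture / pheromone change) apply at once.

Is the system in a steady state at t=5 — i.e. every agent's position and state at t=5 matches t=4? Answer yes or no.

t=1: a0@(0,0):B a1@(2,3):B a2@(0,1):A
t=2: a0@(0,2):B a1@(2,3):B a2@(0,3):A
t=3: a0@(0,0):B a1@(2,3):B a2@(0,1):A
t=4: a0@(0,2):B a1@(2,3):B a2@(0,3):A
t=5: a0@(0,0):B a1@(2,3):B a2@(0,1):A

no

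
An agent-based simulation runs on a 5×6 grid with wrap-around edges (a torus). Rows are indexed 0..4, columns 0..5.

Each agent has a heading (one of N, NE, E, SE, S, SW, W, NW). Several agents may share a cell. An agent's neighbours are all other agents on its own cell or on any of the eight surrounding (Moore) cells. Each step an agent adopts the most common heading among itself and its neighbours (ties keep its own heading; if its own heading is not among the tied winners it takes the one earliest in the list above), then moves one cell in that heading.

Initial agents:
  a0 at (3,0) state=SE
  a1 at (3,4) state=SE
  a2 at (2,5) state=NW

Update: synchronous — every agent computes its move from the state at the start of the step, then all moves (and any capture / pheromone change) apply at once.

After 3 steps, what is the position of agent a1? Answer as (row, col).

t=1: a0@(4,1):SE a1@(4,5):SE a2@(3,0):SE
t=2: a0@(0,2):SE a1@(0,0):SE a2@(4,1):SE
t=3: a0@(1,3):SE a1@(1,1):SE a2@(0,2):SE

(1, 1)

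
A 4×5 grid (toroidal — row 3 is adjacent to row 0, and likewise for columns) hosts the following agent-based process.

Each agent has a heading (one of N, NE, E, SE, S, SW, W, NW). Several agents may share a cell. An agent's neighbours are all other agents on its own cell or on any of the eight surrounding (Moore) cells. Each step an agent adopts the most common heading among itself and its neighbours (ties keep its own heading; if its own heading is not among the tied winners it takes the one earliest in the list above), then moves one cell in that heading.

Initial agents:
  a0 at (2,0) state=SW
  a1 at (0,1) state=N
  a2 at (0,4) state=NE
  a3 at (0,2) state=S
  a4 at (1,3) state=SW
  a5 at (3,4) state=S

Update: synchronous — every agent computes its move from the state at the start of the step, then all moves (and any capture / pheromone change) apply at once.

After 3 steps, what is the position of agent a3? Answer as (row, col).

t=1: a0@(3,4):SW a1@(3,1):N a2@(3,0):NE a3@(1,2):S a4@(2,2):SW a5@(0,4):S
t=2: a0@(0,3):SW a1@(2,1):N a2@(2,1):NE a3@(2,2):S a4@(3,1):SW a5@(1,4):S
t=3: a0@(1,2):SW a1@(1,1):N a2@(1,2):NE a3@(3,2):S a4@(0,0):SW a5@(2,4):S

(3, 2)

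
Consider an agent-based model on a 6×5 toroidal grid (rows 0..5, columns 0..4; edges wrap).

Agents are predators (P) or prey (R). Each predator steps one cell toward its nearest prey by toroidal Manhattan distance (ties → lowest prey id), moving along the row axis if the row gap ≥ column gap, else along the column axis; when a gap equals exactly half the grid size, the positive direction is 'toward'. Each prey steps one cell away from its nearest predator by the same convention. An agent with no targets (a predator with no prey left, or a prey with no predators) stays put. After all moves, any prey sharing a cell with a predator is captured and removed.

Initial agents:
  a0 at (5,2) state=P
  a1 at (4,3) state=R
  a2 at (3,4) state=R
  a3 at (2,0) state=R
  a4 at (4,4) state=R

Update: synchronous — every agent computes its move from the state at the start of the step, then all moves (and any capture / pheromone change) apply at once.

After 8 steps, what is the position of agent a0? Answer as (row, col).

t=1: a0@(4,2):P a1@(3,3):R a2@(2,4):R a3@(1,0):R a4@(4,0):R
t=2: a0@(3,2):P a1@(2,3):R a2@(1,4):R a3@(0,0):R a4@(4,4):R
t=3: a0@(2,2):P a1@(1,3):R a2@(0,4):R a3@(5,0):R a4@(4,0):R
t=4: a0@(1,2):P a1@(0,3):R a2@(5,4):R a3@(4,0):R a4@(5,0):R
t=5: a0@(0,2):P a1@(5,3):R a2@(4,4):R a3@(3,0):R a4@(4,0):R
t=6: a0@(5,2):P a1@(4,3):R a2@(3,4):R a3@(2,0):R a4@(3,0):R
t=7: a0@(4,2):P a1@(3,3):R a2@(2,4):R a3@(1,0):R a4@(2,0):R
t=8: a0@(3,2):P a1@(2,3):R a2@(1,4):R a3@(0,0):R a4@(1,0):R

(3, 2)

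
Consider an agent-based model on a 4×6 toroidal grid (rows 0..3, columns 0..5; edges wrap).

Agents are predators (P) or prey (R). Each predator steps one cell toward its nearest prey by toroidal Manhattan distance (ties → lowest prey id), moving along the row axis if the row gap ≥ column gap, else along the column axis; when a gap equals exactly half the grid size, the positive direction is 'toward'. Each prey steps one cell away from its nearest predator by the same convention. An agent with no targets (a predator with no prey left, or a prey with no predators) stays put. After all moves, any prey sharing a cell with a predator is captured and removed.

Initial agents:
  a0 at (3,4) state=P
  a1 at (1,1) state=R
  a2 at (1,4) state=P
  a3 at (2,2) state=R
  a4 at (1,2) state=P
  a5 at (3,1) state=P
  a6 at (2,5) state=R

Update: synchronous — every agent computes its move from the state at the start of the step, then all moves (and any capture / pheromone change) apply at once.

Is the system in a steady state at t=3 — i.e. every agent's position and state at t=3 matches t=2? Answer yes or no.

t=1: a0@(2,4):P a1@(1,0):R a2@(2,4):P a3@(3,2):R a4@(1,1):P a5@(0,1):P a6@(1,5):R
t=2: a0@(1,4):P a1@(1,5):R a2@(1,4):P a3@(2,2):R a4@(1,0):P a5@(1,1):P a6@(0,5):R
t=3: a0@(1,5):P a2@(1,5):P a3@(3,2):R a4@(1,5):P a5@(1,0):P a6@(3,5):R

no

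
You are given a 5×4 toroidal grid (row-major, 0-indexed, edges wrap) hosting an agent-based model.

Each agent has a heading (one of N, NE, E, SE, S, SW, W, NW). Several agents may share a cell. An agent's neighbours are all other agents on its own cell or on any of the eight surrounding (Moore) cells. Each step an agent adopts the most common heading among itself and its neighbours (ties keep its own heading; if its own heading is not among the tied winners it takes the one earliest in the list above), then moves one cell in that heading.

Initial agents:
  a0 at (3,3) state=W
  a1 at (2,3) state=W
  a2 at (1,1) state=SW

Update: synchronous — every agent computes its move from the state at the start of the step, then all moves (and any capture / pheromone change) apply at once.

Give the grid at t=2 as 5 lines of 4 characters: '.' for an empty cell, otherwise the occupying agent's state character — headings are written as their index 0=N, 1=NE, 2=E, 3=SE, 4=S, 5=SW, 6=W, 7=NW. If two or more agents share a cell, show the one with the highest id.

t=1: a0@(3,2):W a1@(2,2):W a2@(2,0):SW
t=2: a0@(3,1):W a1@(2,1):W a2@(3,3):SW

....
....
.6..
.6.5
....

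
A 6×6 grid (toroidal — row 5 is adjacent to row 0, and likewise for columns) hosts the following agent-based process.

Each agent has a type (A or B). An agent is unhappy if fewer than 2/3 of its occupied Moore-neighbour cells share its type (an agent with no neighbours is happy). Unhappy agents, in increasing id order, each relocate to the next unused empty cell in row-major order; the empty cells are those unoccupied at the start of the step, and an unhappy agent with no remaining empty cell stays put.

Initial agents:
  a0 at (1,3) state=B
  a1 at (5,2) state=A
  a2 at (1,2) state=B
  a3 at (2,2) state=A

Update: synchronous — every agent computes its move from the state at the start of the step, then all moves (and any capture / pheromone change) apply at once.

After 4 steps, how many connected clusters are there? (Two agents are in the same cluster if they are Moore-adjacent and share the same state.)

t=1: a0@(0,0):B a1@(5,2):A a2@(0,1):B a3@(0,2):A
t=2: a0@(0,0):B a1@(0,3):A a2@(0,4):B a3@(0,5):A
t=3: a0@(0,1):B a1@(0,2):A a2@(1,0):B a3@(1,1):A
t=4: a0@(0,0):B a1@(0,3):A a2@(0,4):B a3@(0,5):A

4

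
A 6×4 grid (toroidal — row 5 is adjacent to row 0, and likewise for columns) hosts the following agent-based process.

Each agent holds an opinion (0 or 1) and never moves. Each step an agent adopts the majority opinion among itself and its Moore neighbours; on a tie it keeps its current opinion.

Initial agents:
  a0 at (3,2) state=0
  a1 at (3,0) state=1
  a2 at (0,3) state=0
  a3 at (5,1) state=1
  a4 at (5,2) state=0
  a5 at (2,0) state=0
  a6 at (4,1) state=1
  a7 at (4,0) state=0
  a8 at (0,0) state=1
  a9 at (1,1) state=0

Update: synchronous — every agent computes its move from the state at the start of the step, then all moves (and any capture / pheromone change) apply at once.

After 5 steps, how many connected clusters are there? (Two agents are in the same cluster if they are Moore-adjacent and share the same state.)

t=1: a0@(3,2):0 a1@(3,0):1 a2@(0,3):0 a3@(5,1):1 a4@(5,2):0 a5@(2,0):0 a6@(4,1):1 a7@(4,0):1 a8@(0,0):1 a9@(1,1):0
t=2: (unchanged — steady state)

4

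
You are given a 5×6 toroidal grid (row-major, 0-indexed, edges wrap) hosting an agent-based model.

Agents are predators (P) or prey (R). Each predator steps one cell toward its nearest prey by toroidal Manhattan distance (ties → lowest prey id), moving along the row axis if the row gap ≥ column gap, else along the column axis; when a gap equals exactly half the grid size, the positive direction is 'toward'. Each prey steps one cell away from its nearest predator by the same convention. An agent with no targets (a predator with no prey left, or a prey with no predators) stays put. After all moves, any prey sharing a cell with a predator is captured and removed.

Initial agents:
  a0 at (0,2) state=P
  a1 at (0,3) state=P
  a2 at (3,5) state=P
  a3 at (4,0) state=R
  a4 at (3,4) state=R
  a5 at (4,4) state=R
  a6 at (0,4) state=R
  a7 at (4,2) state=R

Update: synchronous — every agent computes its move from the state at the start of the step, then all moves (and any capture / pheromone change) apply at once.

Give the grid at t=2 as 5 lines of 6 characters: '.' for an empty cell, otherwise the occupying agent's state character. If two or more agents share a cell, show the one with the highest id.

RR...P
......
..R...
..PP..
......

t=1: a0@(4,2):P a1@(0,4):P a2@(3,4):P a3@(0,0):R a4@(3,3):R a6@(0,5):R a7@(3,2):R
t=2: a0@(3,2):P a1@(0,5):P a2@(3,3):P a3@(0,1):R a6@(0,0):R a7@(2,2):R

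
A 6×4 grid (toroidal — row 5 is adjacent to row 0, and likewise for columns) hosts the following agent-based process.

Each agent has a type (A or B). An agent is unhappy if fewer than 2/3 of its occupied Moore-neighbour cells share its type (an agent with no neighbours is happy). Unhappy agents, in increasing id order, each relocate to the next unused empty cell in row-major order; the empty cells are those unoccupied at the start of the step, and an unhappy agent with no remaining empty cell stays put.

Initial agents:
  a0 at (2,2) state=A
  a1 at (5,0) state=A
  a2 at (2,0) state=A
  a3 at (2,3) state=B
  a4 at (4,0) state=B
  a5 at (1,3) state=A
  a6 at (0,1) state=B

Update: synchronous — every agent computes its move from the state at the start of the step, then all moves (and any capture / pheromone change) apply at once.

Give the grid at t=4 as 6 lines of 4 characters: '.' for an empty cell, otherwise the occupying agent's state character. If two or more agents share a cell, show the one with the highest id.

t=1: a0@(0,0):A a1@(0,2):A a2@(0,3):A a3@(1,0):B a4@(1,1):B a5@(1,3):A a6@(1,2):B
t=2: a0@(0,1):A a1@(2,0):A a2@(2,1):A a3@(2,2):B a4@(2,3):B a5@(3,0):A a6@(3,1):B
t=3: a0@(0,1):A a1@(0,0):A a2@(0,2):A a3@(2,2):B a4@(0,3):B a5@(1,0):A a6@(1,1):B
t=4: a0@(0,1):A a1@(1,2):A a2@(1,3):A a3@(2,2):B a4@(2,0):B a5@(2,1):A a6@(2,3):B

.A..
..AA
BABB
....
....
....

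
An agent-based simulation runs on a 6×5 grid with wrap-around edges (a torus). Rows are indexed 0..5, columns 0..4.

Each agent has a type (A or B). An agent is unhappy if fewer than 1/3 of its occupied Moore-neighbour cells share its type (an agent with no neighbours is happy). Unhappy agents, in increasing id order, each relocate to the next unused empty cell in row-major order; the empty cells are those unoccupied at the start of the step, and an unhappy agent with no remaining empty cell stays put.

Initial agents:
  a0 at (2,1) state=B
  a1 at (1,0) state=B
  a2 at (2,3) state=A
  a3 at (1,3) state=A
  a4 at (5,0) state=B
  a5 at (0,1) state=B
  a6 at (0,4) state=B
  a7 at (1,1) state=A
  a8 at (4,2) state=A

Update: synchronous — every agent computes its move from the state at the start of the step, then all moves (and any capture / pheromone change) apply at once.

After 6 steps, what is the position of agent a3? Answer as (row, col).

(1, 3)

t=1: a0@(2,1):B a1@(1,0):B a2@(2,3):A a3@(1,3):A a4@(5,0):B a5@(0,1):B a6@(0,4):B a7@(0,0):A a8@(4,2):A
t=2: a0@(2,1):B a1@(1,0):B a2@(2,3):A a3@(1,3):A a4@(5,0):B a5@(0,1):B a6@(0,4):B a7@(0,2):A a8@(4,2):A
t=3: (unchanged — steady state)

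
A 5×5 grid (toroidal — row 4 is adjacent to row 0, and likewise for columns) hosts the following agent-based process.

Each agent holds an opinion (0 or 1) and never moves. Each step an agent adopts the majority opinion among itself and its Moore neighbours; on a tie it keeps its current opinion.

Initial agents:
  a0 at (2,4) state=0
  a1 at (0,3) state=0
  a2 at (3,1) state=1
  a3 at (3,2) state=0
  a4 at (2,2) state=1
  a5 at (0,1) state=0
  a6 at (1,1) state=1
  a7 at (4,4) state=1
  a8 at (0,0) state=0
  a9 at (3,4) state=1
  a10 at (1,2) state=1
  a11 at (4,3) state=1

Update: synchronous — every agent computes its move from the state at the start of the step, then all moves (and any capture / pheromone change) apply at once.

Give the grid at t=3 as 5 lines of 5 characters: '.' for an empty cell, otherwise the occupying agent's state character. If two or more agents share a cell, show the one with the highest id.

t=1: a0@(2,4):0 a1@(0,3):1 a2@(3,1):1 a3@(3,2):1 a4@(2,2):1 a5@(0,1):0 a6@(1,1):1 a7@(4,4):1 a8@(0,0):0 a9@(3,4):1 a10@(1,2):1 a11@(4,3):1
t=2: (unchanged — steady state)

00.1.
.11..
..1.0
.11.1
...11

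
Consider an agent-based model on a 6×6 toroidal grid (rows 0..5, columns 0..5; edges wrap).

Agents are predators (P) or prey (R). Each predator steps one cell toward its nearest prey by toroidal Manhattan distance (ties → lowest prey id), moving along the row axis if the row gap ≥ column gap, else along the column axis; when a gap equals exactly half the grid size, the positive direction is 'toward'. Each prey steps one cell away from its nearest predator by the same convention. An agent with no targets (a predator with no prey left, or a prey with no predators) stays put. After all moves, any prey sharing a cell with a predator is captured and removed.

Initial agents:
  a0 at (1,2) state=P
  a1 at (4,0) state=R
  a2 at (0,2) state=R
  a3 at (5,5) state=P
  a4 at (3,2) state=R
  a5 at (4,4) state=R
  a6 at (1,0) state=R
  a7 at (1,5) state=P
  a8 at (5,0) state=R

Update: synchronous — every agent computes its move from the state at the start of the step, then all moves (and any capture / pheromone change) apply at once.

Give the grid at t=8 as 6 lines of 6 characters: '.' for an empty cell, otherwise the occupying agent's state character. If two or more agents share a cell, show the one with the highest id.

t=1: a0@(0,2):P a1@(3,0):R a2@(5,2):R a3@(5,0):P a4@(4,2):R a5@(3,4):R a6@(1,1):R a7@(1,0):P a8@(5,1):R
t=2: a0@(5,2):P a1@(2,0):R a2@(4,2):R a3@(5,1):P a4@(3,2):R a5@(2,4):R a6@(1,2):R a7@(1,1):P
t=3: a0@(4,2):P a1@(3,0):R a2@(3,2):R a3@(4,1):P a4@(2,2):R a5@(2,3):R a6@(1,3):R a7@(1,2):P
t=4: a0@(3,2):P a1@(2,0):R a3@(3,1):P a5@(3,3):R a6@(1,4):R a7@(2,2):P
t=5: a0@(3,3):P a1@(1,0):R a3@(2,1):P a5@(3,4):R a6@(1,5):R a7@(2,1):P
t=6: a0@(3,4):P a1@(0,0):R a3@(1,1):P a5@(3,5):R a6@(1,4):R a7@(1,1):P
t=7: a0@(3,5):P a1@(5,0):R a3@(0,1):P a5@(3,0):R a6@(0,4):R a7@(0,1):P
t=8: a0@(3,0):P a1@(4,0):R a3@(5,1):P a5@(3,1):R a6@(0,3):R a7@(5,1):P

...R..
......
......
PR....
R.....
.P....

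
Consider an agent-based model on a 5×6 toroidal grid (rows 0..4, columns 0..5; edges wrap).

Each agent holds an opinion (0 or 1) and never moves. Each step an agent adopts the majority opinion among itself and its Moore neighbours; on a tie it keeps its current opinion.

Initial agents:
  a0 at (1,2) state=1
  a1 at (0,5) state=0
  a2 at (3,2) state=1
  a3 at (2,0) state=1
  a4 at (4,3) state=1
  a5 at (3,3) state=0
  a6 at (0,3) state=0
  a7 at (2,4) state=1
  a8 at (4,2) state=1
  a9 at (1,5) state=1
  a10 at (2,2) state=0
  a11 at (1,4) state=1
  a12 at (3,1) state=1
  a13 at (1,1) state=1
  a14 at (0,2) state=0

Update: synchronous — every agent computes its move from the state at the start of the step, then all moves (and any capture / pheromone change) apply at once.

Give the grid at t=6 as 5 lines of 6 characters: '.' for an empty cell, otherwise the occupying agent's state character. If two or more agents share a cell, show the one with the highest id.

t=1: a0@(1,2):0 a1@(0,5):1 a2@(3,2):1 a3@(2,0):1 a4@(4,3):1 a5@(3,3):1 a6@(0,3):1 a7@(2,4):1 a8@(4,2):1 a9@(1,5):1 a10@(2,2):1 a11@(1,4):1 a12@(3,1):1 a13@(1,1):1 a14@(0,2):1
t=2: a0@(1,2):1 a1@(0,5):1 a2@(3,2):1 a3@(2,0):1 a4@(4,3):1 a5@(3,3):1 a6@(0,3):1 a7@(2,4):1 a8@(4,2):1 a9@(1,5):1 a10@(2,2):1 a11@(1,4):1 a12@(3,1):1 a13@(1,1):1 a14@(0,2):1
t=3: (unchanged — steady state)

..11.1
.11.11
1.1.1.
.111..
..11..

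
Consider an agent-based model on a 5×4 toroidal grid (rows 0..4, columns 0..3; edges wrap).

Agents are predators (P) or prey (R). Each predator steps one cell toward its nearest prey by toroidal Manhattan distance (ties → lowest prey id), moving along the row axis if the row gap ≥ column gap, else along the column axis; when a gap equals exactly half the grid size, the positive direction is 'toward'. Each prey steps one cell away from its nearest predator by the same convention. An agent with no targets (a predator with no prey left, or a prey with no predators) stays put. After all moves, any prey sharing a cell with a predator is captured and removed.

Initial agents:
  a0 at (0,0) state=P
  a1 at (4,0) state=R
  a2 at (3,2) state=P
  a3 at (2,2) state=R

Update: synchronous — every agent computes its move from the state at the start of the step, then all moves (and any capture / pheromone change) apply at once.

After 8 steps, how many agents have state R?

t=1: a0@(4,0):P a1@(3,0):R a2@(2,2):P a3@(1,2):R
t=2: a0@(3,0):P a1@(2,0):R a2@(1,2):P a3@(0,2):R
t=3: a0@(2,0):P a1@(1,0):R a2@(0,2):P a3@(4,2):R
t=4: a0@(1,0):P a1@(0,0):R a2@(4,2):P a3@(3,2):R
t=5: a0@(0,0):P a1@(4,0):R a2@(3,2):P a3@(2,2):R
t=6: a0@(4,0):P a1@(3,0):R a2@(2,2):P a3@(1,2):R
t=7: a0@(3,0):P a1@(2,0):R a2@(1,2):P a3@(0,2):R
t=8: a0@(2,0):P a1@(1,0):R a2@(0,2):P a3@(4,2):R

2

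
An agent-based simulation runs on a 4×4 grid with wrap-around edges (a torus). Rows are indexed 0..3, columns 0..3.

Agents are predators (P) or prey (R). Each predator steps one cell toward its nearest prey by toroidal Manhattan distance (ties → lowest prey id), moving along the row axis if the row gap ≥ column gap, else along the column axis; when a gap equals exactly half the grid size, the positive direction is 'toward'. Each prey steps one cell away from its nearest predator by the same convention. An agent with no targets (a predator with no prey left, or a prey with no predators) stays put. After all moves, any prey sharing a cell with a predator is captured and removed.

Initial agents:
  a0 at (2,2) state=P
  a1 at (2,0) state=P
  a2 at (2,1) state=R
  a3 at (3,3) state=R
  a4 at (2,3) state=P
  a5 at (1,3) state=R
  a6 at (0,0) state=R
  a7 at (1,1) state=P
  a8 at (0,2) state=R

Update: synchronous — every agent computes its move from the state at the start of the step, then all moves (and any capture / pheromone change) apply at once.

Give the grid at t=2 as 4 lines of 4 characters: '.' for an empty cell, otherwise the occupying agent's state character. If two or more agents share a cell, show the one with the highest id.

...P
...R
P..R
.R..

t=1: a0@(2,1):P a1@(2,1):P a2@(2,0):R a3@(0,3):R a4@(3,3):P a5@(0,3):R a6@(3,0):R a7@(2,1):P a8@(3,2):R
t=2: a0@(2,0):P a1@(2,0):P a2@(2,3):R a3@(1,3):R a4@(0,3):P a5@(1,3):R a6@(3,1):R a7@(2,0):P a8@(3,1):R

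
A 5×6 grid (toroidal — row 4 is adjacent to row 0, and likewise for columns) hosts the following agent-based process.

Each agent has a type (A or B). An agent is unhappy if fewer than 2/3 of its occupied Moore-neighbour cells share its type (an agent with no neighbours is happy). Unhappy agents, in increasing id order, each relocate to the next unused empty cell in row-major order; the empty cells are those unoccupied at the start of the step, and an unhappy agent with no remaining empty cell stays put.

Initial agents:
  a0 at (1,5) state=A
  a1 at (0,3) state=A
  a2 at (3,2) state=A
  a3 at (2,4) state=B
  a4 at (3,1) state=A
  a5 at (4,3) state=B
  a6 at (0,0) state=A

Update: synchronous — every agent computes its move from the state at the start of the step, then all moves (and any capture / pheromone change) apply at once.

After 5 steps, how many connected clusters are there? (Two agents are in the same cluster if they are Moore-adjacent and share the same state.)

t=1: a0@(0,1):A a1@(0,2):A a2@(0,4):A a3@(0,5):B a4@(3,1):A a5@(1,0):B a6@(0,0):A
t=2: a0@(0,1):A a1@(0,2):A a2@(0,3):A a3@(1,1):B a4@(3,1):A a5@(1,2):B a6@(1,3):A
t=3: a0@(0,0):A a1@(0,4):A a2@(0,3):A a3@(0,5):B a4@(3,1):A a5@(1,0):B a6@(1,3):A
t=4: a0@(0,1):A a1@(0,4):A a2@(0,3):A a3@(0,2):B a4@(3,1):A a5@(1,1):B a6@(1,3):A
t=5: a0@(0,0):A a1@(0,4):A a2@(0,3):A a3@(0,5):B a4@(3,1):A a5@(1,0):B a6@(1,3):A

4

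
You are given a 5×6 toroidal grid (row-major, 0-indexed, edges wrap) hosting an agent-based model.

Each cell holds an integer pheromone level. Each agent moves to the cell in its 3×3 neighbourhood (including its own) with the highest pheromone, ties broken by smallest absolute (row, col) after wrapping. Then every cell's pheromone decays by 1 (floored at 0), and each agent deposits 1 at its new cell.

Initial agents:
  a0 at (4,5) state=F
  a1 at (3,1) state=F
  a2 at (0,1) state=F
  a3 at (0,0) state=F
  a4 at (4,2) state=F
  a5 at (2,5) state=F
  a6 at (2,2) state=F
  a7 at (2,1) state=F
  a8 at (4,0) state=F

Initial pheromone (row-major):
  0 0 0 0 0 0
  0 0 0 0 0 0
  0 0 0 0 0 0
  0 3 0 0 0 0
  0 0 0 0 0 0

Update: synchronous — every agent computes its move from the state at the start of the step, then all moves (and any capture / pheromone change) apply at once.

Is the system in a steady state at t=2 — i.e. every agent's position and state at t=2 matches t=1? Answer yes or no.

t=1: a0@(0,0) a1@(3,1) a2@(0,0) a3@(0,0) a4@(3,1) a5@(1,0) a6@(3,1) a7@(3,1) a8@(3,1) | pheromone: 3 0 0 0 0 0 / 1 0 0 0 0 0 / 0 0 0 0 0 0 / 0 7 0 0 0 0 / 0 0 0 0 0 0
t=2: a0@(0,0) a1@(3,1) a2@(0,0) a3@(0,0) a4@(3,1) a5@(0,0) a6@(3,1) a7@(3,1) a8@(3,1) | pheromone: 6 0 0 0 0 0 / 0 0 0 0 0 0 / 0 0 0 0 0 0 / 0 11 0 0 0 0 / 0 0 0 0 0 0

no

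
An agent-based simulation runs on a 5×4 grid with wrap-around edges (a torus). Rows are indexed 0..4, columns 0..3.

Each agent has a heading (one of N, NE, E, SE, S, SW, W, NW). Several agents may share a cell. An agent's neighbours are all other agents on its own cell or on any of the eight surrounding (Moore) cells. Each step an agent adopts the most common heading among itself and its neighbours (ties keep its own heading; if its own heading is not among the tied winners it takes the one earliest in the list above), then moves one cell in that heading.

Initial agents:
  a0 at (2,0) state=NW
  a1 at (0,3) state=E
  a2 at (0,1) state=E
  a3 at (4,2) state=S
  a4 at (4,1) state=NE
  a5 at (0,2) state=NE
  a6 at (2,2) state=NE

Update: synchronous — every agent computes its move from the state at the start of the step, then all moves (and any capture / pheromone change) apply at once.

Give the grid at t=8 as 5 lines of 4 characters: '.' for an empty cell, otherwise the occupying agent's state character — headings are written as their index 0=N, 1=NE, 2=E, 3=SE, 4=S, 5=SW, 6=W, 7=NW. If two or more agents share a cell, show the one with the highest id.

t=1: a0@(1,3):NW a1@(0,0):E a2@(4,2):NE a3@(3,3):NE a4@(3,2):NE a5@(4,3):NE a6@(1,3):NE
t=2: a0@(0,2):NW a1@(4,1):NE a2@(3,3):NE a3@(2,0):NE a4@(2,3):NE a5@(3,0):NE a6@(0,0):NE
t=3: a0@(4,1):NW a1@(3,2):NE a2@(2,0):NE a3@(1,1):NE a4@(1,0):NE a5@(2,1):NE a6@(4,1):NE
t=4: a0@(3,2):NE a1@(2,3):NE a2@(1,1):NE a3@(0,2):NE a4@(0,1):NE a5@(1,2):NE a6@(3,2):NE
t=5: a0@(2,3):NE a1@(1,0):NE a2@(0,2):NE a3@(4,3):NE a4@(4,2):NE a5@(0,3):NE a6@(2,3):NE
t=6: a0@(1,0):NE a1@(0,1):NE a2@(4,3):NE a3@(3,0):NE a4@(3,3):NE a5@(4,0):NE a6@(1,0):NE
t=7: a0@(0,1):NE a1@(4,2):NE a2@(3,0):NE a3@(2,1):NE a4@(2,0):NE a5@(3,1):NE a6@(0,1):NE
t=8: a0@(4,2):NE a1@(3,3):NE a2@(2,1):NE a3@(1,2):NE a4@(1,1):NE a5@(2,2):NE a6@(4,2):NE

....
.11.
.11.
...1
..1.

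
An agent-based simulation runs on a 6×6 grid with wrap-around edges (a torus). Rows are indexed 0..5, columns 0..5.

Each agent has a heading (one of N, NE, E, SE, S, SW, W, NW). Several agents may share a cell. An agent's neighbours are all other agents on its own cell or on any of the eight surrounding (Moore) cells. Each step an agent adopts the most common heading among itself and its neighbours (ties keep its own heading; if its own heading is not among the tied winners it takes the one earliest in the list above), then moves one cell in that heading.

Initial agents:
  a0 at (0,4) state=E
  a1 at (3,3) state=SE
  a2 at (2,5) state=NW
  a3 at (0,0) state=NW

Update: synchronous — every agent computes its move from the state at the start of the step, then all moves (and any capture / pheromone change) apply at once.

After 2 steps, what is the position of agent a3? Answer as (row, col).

t=1: a0@(0,5):E a1@(4,4):SE a2@(1,4):NW a3@(5,5):NW
t=2: a0@(5,4):NW a1@(5,5):SE a2@(0,3):NW a3@(4,4):NW

(4, 4)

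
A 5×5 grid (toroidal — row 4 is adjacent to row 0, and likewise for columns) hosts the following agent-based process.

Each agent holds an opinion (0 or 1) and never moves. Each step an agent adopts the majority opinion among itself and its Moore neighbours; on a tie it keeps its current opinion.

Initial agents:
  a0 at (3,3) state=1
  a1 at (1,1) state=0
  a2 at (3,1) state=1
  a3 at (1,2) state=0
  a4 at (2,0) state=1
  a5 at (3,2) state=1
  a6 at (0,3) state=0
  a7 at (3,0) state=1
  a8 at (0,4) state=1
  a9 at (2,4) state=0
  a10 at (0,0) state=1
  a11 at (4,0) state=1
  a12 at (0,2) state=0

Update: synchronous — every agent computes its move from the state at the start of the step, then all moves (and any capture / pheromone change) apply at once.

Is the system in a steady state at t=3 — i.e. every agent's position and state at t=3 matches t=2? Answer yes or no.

yes

t=1: a0@(3,3):1 a1@(1,1):0 a2@(3,1):1 a3@(1,2):0 a4@(2,0):1 a5@(3,2):1 a6@(0,3):0 a7@(3,0):1 a8@(0,4):1 a9@(2,4):1 a10@(0,0):1 a11@(4,0):1 a12@(0,2):0
t=2: (unchanged — steady state)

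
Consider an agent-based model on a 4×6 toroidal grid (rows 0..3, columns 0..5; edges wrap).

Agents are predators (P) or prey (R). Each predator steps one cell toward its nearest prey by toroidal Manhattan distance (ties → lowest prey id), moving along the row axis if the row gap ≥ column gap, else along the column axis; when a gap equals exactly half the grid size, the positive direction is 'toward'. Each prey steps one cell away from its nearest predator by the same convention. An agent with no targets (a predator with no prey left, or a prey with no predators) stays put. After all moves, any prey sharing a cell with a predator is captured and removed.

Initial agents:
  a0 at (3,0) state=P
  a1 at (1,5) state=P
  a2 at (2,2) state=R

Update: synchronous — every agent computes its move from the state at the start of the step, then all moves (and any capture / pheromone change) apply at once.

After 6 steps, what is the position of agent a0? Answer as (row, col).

t=1: a0@(3,1):P a1@(1,0):P a2@(2,3):R
t=2: a0@(3,2):P a1@(1,1):P a2@(2,4):R
t=3: a0@(3,3):P a1@(1,2):P a2@(2,5):R
t=4: a0@(3,4):P a1@(1,3):P a2@(2,0):R
t=5: a0@(3,5):P a1@(1,4):P a2@(2,1):R
t=6: a0@(3,0):P a1@(1,5):P a2@(2,2):R

(3, 0)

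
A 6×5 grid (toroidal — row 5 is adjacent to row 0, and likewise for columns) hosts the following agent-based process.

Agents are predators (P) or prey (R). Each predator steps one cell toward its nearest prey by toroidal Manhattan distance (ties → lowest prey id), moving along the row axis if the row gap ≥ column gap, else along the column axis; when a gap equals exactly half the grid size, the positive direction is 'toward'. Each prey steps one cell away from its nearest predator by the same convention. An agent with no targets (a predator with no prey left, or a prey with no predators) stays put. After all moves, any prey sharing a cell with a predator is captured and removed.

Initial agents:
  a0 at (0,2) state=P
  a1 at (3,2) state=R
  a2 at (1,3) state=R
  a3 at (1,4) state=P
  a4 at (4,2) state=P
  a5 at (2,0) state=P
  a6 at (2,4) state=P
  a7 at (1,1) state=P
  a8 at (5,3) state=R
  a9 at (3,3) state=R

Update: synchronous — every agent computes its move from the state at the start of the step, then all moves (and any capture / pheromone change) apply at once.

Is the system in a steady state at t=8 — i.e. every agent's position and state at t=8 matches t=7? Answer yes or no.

no

t=1: a0@(1,2):P a1@(2,2):R a3@(1,3):P a4@(3,2):P a5@(2,1):P a6@(1,4):P a7@(1,2):P a8@(4,3):R a9@(2,3):R
t=2: a0@(2,2):P a1@(3,2):R a3@(2,3):P a4@(2,2):P a5@(2,2):P a6@(2,4):P a7@(2,2):P a8@(5,3):R a9@(3,3):R
t=3: a0@(3,2):P a1@(4,2):R a3@(3,3):P a4@(3,2):P a5@(3,2):P a6@(3,4):P a7@(3,2):P a8@(4,3):R a9@(4,3):R
t=4: a0@(4,2):P a1@(5,2):R a3@(4,3):P a4@(4,2):P a5@(4,2):P a6@(4,4):P a7@(4,2):P a8@(5,3):R a9@(5,3):R
t=5: a0@(5,2):P a1@(0,2):R a3@(5,3):P a4@(5,2):P a5@(5,2):P a6@(5,4):P a7@(5,2):P a8@(0,3):R a9@(0,3):R
t=6: a0@(0,2):P a1@(1,2):R a3@(0,3):P a4@(0,2):P a5@(0,2):P a6@(0,4):P a7@(0,2):P a8@(1,3):R a9@(1,3):R
t=7: a0@(1,2):P a1@(2,2):R a3@(1,3):P a4@(1,2):P a5@(1,2):P a6@(1,4):P a7@(1,2):P a8@(2,3):R a9@(2,3):R
t=8: a0@(2,2):P a1@(3,2):R a3@(2,3):P a4@(2,2):P a5@(2,2):P a6@(2,4):P a7@(2,2):P a8@(3,3):R a9@(3,3):R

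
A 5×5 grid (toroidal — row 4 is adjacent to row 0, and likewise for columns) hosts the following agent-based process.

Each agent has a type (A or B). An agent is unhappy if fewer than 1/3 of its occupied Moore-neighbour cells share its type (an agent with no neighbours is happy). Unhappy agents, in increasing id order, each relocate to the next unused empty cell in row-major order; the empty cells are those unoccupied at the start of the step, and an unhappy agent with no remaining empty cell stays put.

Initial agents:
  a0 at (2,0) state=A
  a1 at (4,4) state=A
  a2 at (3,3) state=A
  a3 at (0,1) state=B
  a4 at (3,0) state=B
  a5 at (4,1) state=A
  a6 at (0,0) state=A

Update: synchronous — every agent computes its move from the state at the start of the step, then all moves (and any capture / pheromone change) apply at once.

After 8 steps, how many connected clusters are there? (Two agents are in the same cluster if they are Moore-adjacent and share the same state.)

2

t=1: a0@(0,2):A a1@(4,4):A a2@(3,3):A a3@(0,3):B a4@(0,4):B a5@(4,1):A a6@(0,0):A
t=2: (unchanged — steady state)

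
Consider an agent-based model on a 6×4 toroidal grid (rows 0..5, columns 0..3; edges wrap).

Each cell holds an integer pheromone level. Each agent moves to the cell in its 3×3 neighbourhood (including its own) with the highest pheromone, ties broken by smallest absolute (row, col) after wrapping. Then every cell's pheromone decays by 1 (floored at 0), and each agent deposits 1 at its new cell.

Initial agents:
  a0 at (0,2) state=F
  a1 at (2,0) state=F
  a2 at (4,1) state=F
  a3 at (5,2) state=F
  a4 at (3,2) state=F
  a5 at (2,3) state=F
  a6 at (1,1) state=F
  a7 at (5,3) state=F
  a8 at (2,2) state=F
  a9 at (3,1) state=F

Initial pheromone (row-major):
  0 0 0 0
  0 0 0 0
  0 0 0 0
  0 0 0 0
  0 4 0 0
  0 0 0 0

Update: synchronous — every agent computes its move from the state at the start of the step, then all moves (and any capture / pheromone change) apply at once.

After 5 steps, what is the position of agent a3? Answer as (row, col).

(4, 1)

t=1: a0@(0,1) a1@(1,0) a2@(4,1) a3@(4,1) a4@(4,1) a5@(1,0) a6@(0,0) a7@(0,0) a8@(1,1) a9@(4,1) | pheromone: 2 1 0 0 / 2 1 0 0 / 0 0 0 0 / 0 0 0 0 / 0 7 0 0 / 0 0 0 0
t=2: a0@(0,0) a1@(0,0) a2@(4,1) a3@(4,1) a4@(4,1) a5@(0,0) a6@(0,0) a7@(0,0) a8@(0,0) a9@(4,1) | pheromone: 7 0 0 0 / 1 0 0 0 / 0 0 0 0 / 0 0 0 0 / 0 10 0 0 / 0 0 0 0
t=3: a0@(0,0) a1@(0,0) a2@(4,1) a3@(4,1) a4@(4,1) a5@(0,0) a6@(0,0) a7@(0,0) a8@(0,0) a9@(4,1) | pheromone: 12 0 0 0 / 0 0 0 0 / 0 0 0 0 / 0 0 0 0 / 0 13 0 0 / 0 0 0 0
t=4: a0@(0,0) a1@(0,0) a2@(4,1) a3@(4,1) a4@(4,1) a5@(0,0) a6@(0,0) a7@(0,0) a8@(0,0) a9@(4,1) | pheromone: 17 0 0 0 / 0 0 0 0 / 0 0 0 0 / 0 0 0 0 / 0 16 0 0 / 0 0 0 0
t=5: a0@(0,0) a1@(0,0) a2@(4,1) a3@(4,1) a4@(4,1) a5@(0,0) a6@(0,0) a7@(0,0) a8@(0,0) a9@(4,1) | pheromone: 22 0 0 0 / 0 0 0 0 / 0 0 0 0 / 0 0 0 0 / 0 19 0 0 / 0 0 0 0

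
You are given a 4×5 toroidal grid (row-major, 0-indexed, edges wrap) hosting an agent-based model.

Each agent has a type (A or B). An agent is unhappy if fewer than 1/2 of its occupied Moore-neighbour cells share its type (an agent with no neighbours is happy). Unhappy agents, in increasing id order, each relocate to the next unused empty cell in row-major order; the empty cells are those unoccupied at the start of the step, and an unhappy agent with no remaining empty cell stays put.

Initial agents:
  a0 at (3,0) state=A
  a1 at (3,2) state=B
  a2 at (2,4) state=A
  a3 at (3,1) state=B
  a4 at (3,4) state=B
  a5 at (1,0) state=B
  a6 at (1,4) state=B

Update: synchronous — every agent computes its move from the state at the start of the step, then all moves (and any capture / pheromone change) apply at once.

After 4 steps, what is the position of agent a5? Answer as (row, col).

t=1: a0@(0,0):A a1@(3,2):B a2@(0,1):A a3@(3,1):B a4@(0,2):B a5@(1,0):B a6@(1,4):B
t=2: a0@(0,3):A a1@(3,2):B a2@(0,4):A a3@(3,1):B a4@(0,2):B a5@(1,1):B a6@(1,4):B
t=3: a0@(0,0):A a1@(3,2):B a2@(0,4):A a3@(3,1):B a4@(0,2):B a5@(1,1):B a6@(0,1):B
t=4: a0@(0,3):A a1@(3,2):B a2@(0,4):A a3@(3,1):B a4@(0,2):B a5@(1,1):B a6@(0,1):B

(1, 1)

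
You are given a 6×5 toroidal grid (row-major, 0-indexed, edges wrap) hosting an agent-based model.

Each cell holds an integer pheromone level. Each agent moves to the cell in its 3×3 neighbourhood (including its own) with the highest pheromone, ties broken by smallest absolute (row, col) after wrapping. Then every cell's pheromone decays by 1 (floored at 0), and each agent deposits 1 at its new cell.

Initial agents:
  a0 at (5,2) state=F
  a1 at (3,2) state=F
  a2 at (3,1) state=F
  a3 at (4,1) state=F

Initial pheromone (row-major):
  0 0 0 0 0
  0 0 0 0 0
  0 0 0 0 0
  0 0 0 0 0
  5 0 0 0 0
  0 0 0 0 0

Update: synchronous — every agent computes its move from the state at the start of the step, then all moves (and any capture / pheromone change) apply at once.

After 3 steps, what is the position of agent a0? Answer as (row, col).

t=1: a0@(0,1) a1@(2,1) a2@(4,0) a3@(4,0) | pheromone: 0 1 0 0 0 / 0 0 0 0 0 / 0 1 0 0 0 / 0 0 0 0 0 / 6 0 0 0 0 / 0 0 0 0 0
t=2: a0@(0,1) a1@(2,1) a2@(4,0) a3@(4,0) | pheromone: 0 1 0 0 0 / 0 0 0 0 0 / 0 1 0 0 0 / 0 0 0 0 0 / 7 0 0 0 0 / 0 0 0 0 0
t=3: a0@(0,1) a1@(2,1) a2@(4,0) a3@(4,0) | pheromone: 0 1 0 0 0 / 0 0 0 0 0 / 0 1 0 0 0 / 0 0 0 0 0 / 8 0 0 0 0 / 0 0 0 0 0

(0, 1)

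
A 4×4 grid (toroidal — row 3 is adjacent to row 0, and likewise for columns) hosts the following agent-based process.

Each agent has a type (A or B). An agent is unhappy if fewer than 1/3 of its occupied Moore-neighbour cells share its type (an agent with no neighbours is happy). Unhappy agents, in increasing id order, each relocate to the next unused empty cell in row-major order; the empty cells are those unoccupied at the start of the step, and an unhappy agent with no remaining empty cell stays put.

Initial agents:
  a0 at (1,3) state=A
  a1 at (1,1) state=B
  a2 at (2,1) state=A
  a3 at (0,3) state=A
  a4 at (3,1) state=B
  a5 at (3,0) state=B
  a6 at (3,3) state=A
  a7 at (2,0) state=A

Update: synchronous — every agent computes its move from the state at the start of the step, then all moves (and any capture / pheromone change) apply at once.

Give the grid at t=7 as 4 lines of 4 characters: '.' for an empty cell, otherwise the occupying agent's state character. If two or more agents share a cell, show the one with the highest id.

.B.A
B.AA
AB..
...A

t=1: a0@(1,3):A a1@(0,0):B a2@(0,1):A a3@(0,3):A a4@(3,1):B a5@(0,2):B a6@(3,3):A a7@(2,0):A
t=2: a0@(1,3):A a1@(1,0):B a2@(1,1):A a3@(0,3):A a4@(3,1):B a5@(1,2):B a6@(3,3):A a7@(2,0):A
t=3: a0@(1,3):A a1@(0,0):B a2@(1,1):A a3@(0,3):A a4@(0,1):B a5@(0,2):B a6@(3,3):A a7@(2,0):A
t=4: a0@(1,3):A a1@(1,0):B a2@(1,2):A a3@(0,3):A a4@(0,1):B a5@(2,1):B a6@(3,3):A a7@(2,0):A
t=5: (unchanged — steady state)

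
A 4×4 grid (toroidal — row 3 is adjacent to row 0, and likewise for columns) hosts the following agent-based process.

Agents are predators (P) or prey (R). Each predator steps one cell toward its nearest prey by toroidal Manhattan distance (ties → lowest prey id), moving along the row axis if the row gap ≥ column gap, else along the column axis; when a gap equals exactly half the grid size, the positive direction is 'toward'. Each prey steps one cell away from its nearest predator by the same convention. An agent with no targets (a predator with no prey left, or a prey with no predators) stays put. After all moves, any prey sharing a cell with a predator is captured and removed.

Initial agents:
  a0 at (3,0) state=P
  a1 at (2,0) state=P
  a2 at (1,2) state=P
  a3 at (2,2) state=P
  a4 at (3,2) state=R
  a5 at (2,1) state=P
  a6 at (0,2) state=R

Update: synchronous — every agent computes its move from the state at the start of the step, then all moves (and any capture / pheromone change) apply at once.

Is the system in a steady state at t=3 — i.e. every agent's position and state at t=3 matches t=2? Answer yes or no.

t=1: a0@(3,1):P a1@(2,1):P a2@(0,2):P a3@(3,2):P a5@(3,1):P
t=2: (unchanged — steady state)

yes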